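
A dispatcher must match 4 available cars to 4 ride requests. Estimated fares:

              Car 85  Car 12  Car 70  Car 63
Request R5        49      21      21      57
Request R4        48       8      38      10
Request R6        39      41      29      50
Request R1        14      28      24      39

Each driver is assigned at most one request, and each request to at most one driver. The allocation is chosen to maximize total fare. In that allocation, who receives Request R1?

This is a one-to-one assignment (maximum-weight bipartite matching).
Optimal: Car 85→Request R4 ($48), Car 12→Request R6 ($41), Car 70→Request R1 ($24), Car 63→Request R5 ($57) — total 48+41+24+57 = $170.
Row-greedy (each driver in turn takes its best remaining request) gives $167, worse by 3.
Swapping Car 12↔Car 70 (Car 12→Request R1 $28, Car 70→Request R6 $29) loses 8.
No other one-to-one assignment exceeds $170.
Car 70's own top request is Request R4 ($38), but forcing Car 70→Request R4 and reassigning the rest optimally gives only $167 — worse by 3.

Car 70 receives Request R1.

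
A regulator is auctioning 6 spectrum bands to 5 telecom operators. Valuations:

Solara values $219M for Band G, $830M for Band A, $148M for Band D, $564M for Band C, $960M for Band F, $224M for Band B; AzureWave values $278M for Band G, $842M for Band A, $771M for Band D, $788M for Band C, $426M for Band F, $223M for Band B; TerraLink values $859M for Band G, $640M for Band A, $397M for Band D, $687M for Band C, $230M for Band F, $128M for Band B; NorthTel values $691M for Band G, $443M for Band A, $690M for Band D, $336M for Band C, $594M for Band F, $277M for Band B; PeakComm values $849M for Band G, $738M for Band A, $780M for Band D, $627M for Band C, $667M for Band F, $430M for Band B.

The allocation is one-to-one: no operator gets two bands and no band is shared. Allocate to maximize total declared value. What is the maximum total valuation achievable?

Max total: $4035M

Optimal: Solara→Band F ($960M), AzureWave→Band C ($788M), TerraLink→Band G ($859M), NorthTel→Band D ($690M), PeakComm→Band A ($738M) — total 960+788+859+690+738 = $4035M.
Next-best assignment: Solara→Band F, AzureWave→Band A, TerraLink→Band C, NorthTel→Band D, PeakComm→Band G = $4028M.
Swapping Solara↔PeakComm (Solara→Band A $830M, PeakComm→Band F $667M) loses 201.
No other one-to-one assignment exceeds $4035M.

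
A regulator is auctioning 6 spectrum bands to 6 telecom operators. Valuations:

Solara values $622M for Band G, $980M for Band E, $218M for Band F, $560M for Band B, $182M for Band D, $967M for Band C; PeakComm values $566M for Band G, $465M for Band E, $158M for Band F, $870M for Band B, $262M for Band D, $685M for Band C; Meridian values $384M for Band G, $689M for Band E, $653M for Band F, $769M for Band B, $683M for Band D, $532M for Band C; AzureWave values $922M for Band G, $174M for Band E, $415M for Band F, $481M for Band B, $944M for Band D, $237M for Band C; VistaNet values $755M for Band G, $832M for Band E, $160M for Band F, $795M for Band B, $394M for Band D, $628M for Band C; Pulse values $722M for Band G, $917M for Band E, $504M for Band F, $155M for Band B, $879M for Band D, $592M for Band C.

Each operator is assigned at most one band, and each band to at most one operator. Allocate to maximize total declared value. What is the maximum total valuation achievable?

Max total: $5123M

Optimal: Solara→Band C ($967M), PeakComm→Band B ($870M), Meridian→Band F ($653M), AzureWave→Band G ($922M), VistaNet→Band E ($832M), Pulse→Band D ($879M) — total 967+870+653+922+832+879 = $5123M.
Column-greedy (each band in turn goes to its best remaining operator) gives $4932M, worse by 191.
Next-best assignment: Solara→Band C, PeakComm→Band B, Meridian→Band F, AzureWave→Band D, VistaNet→Band G, Pulse→Band E = $5106M.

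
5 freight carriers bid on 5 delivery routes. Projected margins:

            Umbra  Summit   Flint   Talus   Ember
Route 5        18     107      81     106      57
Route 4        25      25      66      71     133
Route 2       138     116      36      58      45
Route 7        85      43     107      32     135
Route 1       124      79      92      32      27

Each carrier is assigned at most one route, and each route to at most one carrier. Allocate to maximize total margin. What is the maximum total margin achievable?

Max total: $586k

Treat this as an assignment problem: match each carrier to one route.
Optimal: Umbra→Route 1 ($124k), Summit→Route 2 ($116k), Flint→Route 7 ($107k), Talus→Route 5 ($106k), Ember→Route 4 ($133k) — total 124+116+107+106+133 = $586k.
Column-greedy (each route in turn goes to its best remaining carrier) gives $517k, worse by 69.
Next-best assignment: Umbra→Route 2, Summit→Route 1, Flint→Route 7, Talus→Route 5, Ember→Route 4 = $563k.
Checked against all permutations: $586k is optimal.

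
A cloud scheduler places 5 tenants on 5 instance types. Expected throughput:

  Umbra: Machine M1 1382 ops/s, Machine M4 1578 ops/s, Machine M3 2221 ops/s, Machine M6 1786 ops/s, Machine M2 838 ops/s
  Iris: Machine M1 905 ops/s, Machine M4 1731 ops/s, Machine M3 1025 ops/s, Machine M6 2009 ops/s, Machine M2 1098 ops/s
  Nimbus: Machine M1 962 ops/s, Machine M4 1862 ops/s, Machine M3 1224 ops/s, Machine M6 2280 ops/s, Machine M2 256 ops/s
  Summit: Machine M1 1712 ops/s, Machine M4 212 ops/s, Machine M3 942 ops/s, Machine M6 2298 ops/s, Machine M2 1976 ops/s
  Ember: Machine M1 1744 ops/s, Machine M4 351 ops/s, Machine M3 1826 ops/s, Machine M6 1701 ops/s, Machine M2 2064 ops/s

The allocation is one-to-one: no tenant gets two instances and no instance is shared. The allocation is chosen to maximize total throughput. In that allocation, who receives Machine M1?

Summit receives Machine M1.

Optimal: Umbra→Machine M3 (2221 ops/s), Iris→Machine M4 (1731 ops/s), Nimbus→Machine M6 (2280 ops/s), Summit→Machine M1 (1712 ops/s), Ember→Machine M2 (2064 ops/s) — total 2221+1731+2280+1712+2064 = 10008 ops/s.
Column-greedy (each instance in turn goes to its best remaining tenant) gives 9223 ops/s, worse by 785.
No other one-to-one assignment exceeds 10008 ops/s.
Summit's own top instance is Machine M6 (2298 ops/s), but forcing Summit→Machine M6 and reassigning the rest optimally gives only 9350 ops/s — worse by 658.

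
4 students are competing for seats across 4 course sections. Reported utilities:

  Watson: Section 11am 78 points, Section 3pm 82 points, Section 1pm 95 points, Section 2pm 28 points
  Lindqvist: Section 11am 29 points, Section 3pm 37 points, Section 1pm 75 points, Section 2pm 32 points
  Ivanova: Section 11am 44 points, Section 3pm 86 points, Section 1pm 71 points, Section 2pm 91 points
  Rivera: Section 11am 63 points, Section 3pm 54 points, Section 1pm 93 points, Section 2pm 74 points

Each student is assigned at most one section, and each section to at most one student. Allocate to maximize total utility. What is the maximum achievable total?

Max total: 313 points

Optimal: Watson→Section 11am (78 points), Lindqvist→Section 1pm (75 points), Ivanova→Section 3pm (86 points), Rivera→Section 2pm (74 points) — total 78+75+86+74 = 313 points.
Column-greedy (each section in turn goes to its best remaining student) gives 289 points, worse by 24.
Next-best assignment: Watson→Section 3pm, Lindqvist→Section 1pm, Ivanova→Section 2pm, Rivera→Section 11am = 311 points.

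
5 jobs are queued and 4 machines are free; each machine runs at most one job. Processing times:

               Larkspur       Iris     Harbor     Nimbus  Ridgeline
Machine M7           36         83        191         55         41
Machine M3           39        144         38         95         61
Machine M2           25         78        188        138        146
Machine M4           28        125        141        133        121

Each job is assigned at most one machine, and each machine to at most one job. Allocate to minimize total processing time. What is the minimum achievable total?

Optimal: Ridgeline→Machine M7 (41 min), Harbor→Machine M3 (38 min), Iris→Machine M2 (78 min), Larkspur→Machine M4 (28 min) — total 41+38+78+28 = 185 min.
Column-greedy (each machine in turn goes to its cheapest remaining job) gives 273 min, worse by 88.
Next-best assignment: Nimbus→Machine M7, Harbor→Machine M3, Iris→Machine M2, Larkspur→Machine M4 = 199 min.
Every other assignment is strictly worse.

Minimum total: 185 min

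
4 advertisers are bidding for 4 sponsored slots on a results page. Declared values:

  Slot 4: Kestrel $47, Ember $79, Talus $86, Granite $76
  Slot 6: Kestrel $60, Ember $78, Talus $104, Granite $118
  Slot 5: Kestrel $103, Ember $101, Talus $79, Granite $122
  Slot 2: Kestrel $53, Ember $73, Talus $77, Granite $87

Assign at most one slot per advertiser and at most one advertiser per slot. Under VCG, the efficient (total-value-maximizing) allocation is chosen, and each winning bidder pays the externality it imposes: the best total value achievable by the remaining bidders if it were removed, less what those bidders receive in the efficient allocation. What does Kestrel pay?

Efficient allocation: Kestrel→Slot 5 ($103), Ember→Slot 2 ($73), Talus→Slot 4 ($86), Granite→Slot 6 ($118); total welfare W = $380.
Kestrel receives Slot 5 at value $103, so the others get W − 103 = $277.
Without Kestrel: best allocation of the remaining 3 bidders over all 4 slots is Ember→Slot 4 ($79), Talus→Slot 6 ($104), Granite→Slot 5 ($122), total $305.
VCG payment = (others' best without Kestrel) − (others' welfare with Kestrel) = 305 − 277 = $28.

Kestrel pays $28.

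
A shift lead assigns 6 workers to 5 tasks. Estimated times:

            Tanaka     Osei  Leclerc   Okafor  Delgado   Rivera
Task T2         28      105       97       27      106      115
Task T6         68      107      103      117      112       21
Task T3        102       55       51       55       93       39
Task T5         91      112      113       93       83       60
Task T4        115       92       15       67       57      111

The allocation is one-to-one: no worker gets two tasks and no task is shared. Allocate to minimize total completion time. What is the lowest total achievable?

This is a one-to-one assignment (minimum-cost bipartite matching).
Optimal: Okafor→Task T2 (27 min), Rivera→Task T6 (21 min), Osei→Task T3 (55 min), Delgado→Task T5 (83 min), Leclerc→Task T4 (15 min) — total 27+21+55+83+15 = 201 min.
Column-greedy (each task in turn goes to its cheapest remaining worker) gives 274 min, worse by 73.
No other one-to-one assignment undercuts 201 min.

Min total: 201 min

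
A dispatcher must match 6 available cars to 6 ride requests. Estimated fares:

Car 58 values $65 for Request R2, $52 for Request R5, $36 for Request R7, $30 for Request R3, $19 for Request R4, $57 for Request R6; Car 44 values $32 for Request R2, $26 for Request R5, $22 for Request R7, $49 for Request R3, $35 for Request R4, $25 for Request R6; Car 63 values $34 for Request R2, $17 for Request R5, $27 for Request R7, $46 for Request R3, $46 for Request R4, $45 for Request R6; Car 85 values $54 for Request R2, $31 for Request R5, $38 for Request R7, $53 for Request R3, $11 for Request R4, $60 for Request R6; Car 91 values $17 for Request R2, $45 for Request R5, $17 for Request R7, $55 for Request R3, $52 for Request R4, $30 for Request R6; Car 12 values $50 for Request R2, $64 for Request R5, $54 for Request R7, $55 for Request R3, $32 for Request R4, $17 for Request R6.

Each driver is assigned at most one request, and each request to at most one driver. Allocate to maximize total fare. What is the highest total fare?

Max total: $319

Treat this as an assignment problem: match each driver to one request.
Optimal: Car 58→Request R2 ($65), Car 44→Request R3 ($49), Car 63→Request R4 ($46), Car 85→Request R6 ($60), Car 91→Request R5 ($45), Car 12→Request R7 ($54) — total 65+49+46+60+45+54 = $319.
Column-greedy (each request in turn goes to its best remaining driver) gives $293, worse by 26.
Next-best assignment: Car 58→Request R2, Car 44→Request R3, Car 63→Request R7, Car 85→Request R6, Car 91→Request R4, Car 12→Request R5 = $317.
Every other assignment is strictly worse.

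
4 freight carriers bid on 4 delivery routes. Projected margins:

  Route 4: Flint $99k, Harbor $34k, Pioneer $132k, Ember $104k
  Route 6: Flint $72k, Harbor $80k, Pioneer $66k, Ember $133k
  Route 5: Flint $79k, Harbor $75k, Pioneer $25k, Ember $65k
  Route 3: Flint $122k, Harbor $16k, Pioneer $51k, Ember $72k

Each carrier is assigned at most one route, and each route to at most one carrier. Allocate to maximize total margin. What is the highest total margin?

Maximum total: $462k

This is the linear assignment problem.
Optimal: Flint→Route 3 ($122k), Harbor→Route 5 ($75k), Pioneer→Route 4 ($132k), Ember→Route 6 ($133k) — total 122+75+132+133 = $462k.
Row-greedy (each carrier in turn takes its best remaining route) gives $399k, worse by 63.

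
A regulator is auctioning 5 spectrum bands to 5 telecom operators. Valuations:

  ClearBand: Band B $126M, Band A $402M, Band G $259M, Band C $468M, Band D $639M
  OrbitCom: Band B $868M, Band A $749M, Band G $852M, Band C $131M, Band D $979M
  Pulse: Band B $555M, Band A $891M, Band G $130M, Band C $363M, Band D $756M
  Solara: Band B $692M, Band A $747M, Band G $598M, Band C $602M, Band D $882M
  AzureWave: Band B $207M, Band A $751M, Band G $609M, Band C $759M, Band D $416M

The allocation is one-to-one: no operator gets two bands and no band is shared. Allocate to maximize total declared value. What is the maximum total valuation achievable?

Max total: $3833M

Optimal: ClearBand→Band D ($639M), OrbitCom→Band G ($852M), Pulse→Band A ($891M), Solara→Band B ($692M), AzureWave→Band C ($759M) — total 639+852+891+692+759 = $3833M.
Next-best assignment: ClearBand→Band D, OrbitCom→Band B, Pulse→Band A, Solara→Band G, AzureWave→Band C = $3755M.
Checked against all permutations: $3833M is optimal.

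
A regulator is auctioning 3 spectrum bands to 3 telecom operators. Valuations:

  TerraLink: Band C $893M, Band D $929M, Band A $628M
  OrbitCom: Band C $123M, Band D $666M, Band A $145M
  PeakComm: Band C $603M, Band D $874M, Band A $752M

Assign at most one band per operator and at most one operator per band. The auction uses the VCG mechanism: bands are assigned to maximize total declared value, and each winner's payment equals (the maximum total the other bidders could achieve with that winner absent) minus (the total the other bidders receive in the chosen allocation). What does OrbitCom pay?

Efficient allocation: TerraLink→Band C ($893M), OrbitCom→Band D ($666M), PeakComm→Band A ($752M); total welfare W = $2311M.
OrbitCom receives Band D at value $666M, so the others get W − 666 = $1645M.
Without OrbitCom: best allocation of the remaining 2 bidders over all 3 bands is TerraLink→Band C ($893M), PeakComm→Band D ($874M), total $1767M.
VCG payment = (others' best without OrbitCom) − (others' welfare with OrbitCom) = 1767 − 1645 = $122M.

OrbitCom pays $122M.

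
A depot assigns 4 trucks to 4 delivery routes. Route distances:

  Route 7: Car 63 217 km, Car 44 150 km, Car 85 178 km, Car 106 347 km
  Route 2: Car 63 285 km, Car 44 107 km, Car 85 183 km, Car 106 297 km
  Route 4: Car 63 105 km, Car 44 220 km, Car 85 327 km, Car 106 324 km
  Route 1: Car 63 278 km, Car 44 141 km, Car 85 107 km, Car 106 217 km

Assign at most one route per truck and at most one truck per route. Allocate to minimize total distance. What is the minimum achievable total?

Optimal: Car 63→Route 4 (105 km), Car 44→Route 2 (107 km), Car 85→Route 7 (178 km), Car 106→Route 1 (217 km) — total 105+107+178+217 = 607 km.
Row-greedy (each truck in turn takes its cheapest remaining route) gives 666 km, worse by 59.
Swapping Car 44↔Car 63 (Car 44→Route 4 220 km, Car 63→Route 2 285 km) adds 293.
Every other assignment is strictly worse.

Minimum total: 607 km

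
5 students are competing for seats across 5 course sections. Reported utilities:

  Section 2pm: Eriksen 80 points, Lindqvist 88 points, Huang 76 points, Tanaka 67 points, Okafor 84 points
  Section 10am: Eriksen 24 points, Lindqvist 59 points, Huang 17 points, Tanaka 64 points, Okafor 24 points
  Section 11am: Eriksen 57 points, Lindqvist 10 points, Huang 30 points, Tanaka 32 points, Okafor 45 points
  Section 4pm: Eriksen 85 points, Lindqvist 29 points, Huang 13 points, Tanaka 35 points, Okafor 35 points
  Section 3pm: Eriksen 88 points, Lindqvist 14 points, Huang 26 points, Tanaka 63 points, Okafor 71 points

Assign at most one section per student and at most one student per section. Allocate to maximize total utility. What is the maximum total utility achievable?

Maximum total: 338 points

Treat this as an assignment problem: match each student to one section.
Optimal: Eriksen→Section 4pm (85 points), Lindqvist→Section 2pm (88 points), Huang→Section 11am (30 points), Tanaka→Section 10am (64 points), Okafor→Section 3pm (71 points) — total 85+88+30+64+71 = 338 points.
Column-greedy (each section in turn goes to its best remaining student) gives 270 points, worse by 68.
Swapping Okafor↔Huang (Okafor→Section 11am 45 points, Huang→Section 3pm 26 points) loses 30.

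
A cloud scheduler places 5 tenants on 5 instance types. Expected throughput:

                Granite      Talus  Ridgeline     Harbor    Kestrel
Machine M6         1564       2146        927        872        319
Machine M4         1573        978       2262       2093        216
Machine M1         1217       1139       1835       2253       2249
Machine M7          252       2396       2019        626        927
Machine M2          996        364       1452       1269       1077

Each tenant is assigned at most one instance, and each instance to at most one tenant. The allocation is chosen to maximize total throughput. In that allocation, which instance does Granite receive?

Granite receives Machine M6.

This is the linear assignment problem.
Optimal: Granite→Machine M6 (1564 ops/s), Talus→Machine M7 (2396 ops/s), Ridgeline→Machine M2 (1452 ops/s), Harbor→Machine M4 (2093 ops/s), Kestrel→Machine M1 (2249 ops/s) — total 1564+2396+1452+2093+2249 = 9754 ops/s.
Row-greedy (each tenant in turn takes its best remaining instance) gives 7392 ops/s, worse by 2362.
Granite's own top instance is Machine M4 (1573 ops/s), but forcing Granite→Machine M4 and reassigning the rest optimally gives only 9256 ops/s — worse by 498.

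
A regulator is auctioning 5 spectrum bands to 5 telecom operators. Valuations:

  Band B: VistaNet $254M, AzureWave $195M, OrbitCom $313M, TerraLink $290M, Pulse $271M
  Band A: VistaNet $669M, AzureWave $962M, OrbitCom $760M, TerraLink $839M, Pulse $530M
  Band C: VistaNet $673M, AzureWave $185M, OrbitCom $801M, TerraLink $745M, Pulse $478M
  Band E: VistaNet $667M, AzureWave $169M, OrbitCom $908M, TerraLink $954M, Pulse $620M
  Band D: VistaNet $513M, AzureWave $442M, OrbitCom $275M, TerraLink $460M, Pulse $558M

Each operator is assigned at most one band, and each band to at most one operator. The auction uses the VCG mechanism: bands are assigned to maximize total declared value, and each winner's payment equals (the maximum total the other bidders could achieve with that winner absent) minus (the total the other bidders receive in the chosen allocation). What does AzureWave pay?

AzureWave pays $415M.

Efficient allocation: VistaNet→Band B ($254M), AzureWave→Band A ($962M), OrbitCom→Band C ($801M), TerraLink→Band E ($954M), Pulse→Band D ($558M); total welfare W = $3529M.
AzureWave receives Band A at value $962M, so the others get W − 962 = $2567M.
Without AzureWave: best allocation of the remaining 4 bidders over all 5 bands is VistaNet→Band A ($669M), OrbitCom→Band C ($801M), TerraLink→Band E ($954M), Pulse→Band D ($558M), total $2982M.
VCG payment = (others' best without AzureWave) − (others' welfare with AzureWave) = 2982 − 2567 = $415M.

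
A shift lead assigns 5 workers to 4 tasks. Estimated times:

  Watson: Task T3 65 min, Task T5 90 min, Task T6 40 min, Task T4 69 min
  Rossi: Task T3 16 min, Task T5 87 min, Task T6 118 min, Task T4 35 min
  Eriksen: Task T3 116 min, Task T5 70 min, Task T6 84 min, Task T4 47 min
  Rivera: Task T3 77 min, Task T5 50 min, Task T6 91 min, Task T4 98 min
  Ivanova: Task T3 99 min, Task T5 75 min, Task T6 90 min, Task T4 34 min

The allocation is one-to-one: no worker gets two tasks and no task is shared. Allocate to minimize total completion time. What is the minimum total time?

Optimal: Rossi→Task T3 (16 min), Rivera→Task T5 (50 min), Watson→Task T6 (40 min), Ivanova→Task T4 (34 min) — total 16+50+40+34 = 140 min.
Next-best assignment: Rossi→Task T3, Rivera→Task T5, Watson→Task T6, Eriksen→Task T4 = 153 min.
Swapping Ivanova↔Watson (Ivanova→Task T6 90 min, Watson→Task T4 69 min) adds 85.

Minimum total: 140 min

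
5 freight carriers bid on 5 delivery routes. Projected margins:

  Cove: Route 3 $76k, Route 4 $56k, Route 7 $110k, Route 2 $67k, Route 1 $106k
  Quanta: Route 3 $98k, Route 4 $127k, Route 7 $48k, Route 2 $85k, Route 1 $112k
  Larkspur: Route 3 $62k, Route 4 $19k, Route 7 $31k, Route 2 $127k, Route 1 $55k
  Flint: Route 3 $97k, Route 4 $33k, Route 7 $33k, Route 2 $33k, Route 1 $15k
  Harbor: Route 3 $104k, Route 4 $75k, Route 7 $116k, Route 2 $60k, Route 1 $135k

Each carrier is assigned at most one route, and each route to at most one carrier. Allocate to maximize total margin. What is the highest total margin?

Maximum total: $596k

Optimal: Cove→Route 7 ($110k), Quanta→Route 4 ($127k), Larkspur→Route 2 ($127k), Flint→Route 3 ($97k), Harbor→Route 1 ($135k) — total 110+127+127+97+135 = $596k.
Column-greedy (each route in turn goes to its best remaining carrier) gives $483k, worse by 113.
Next-best assignment: Cove→Route 1, Quanta→Route 4, Larkspur→Route 2, Flint→Route 3, Harbor→Route 7 = $573k.
Swapping Quanta↔Harbor (Quanta→Route 1 $112k, Harbor→Route 4 $75k) loses 75.
Every other assignment is strictly worse.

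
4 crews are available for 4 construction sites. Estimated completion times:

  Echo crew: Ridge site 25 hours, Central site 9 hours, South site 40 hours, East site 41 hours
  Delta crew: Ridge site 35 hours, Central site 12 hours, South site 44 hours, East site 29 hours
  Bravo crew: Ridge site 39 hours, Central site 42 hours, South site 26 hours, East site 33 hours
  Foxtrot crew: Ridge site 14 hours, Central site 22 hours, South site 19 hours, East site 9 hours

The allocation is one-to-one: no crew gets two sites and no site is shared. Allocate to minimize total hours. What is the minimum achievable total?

Minimum total: 72 hours

Optimal: Echo crew→Ridge site (25 hours), Delta crew→Central site (12 hours), Bravo crew→South site (26 hours), Foxtrot crew→East site (9 hours) — total 25+12+26+9 = 72 hours.
Min-entry greedy (repeatedly take the single cheapest remaining cell) gives 79 hours, worse by 7.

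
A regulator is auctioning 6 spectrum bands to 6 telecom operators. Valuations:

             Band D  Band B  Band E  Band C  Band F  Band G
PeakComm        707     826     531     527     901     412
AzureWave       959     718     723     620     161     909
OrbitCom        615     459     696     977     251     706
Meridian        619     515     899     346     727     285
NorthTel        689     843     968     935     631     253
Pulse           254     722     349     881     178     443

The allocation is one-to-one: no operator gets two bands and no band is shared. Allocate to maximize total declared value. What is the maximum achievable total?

Maximum total: $5189M

Optimal: PeakComm→Band F ($901M), AzureWave→Band D ($959M), OrbitCom→Band G ($706M), Meridian→Band E ($899M), NorthTel→Band B ($843M), Pulse→Band C ($881M) — total 901+959+706+899+843+881 = $5189M.
Column-greedy (each band in turn goes to its best remaining operator) gives $5022M, worse by 167.
Next-best assignment: PeakComm→Band F, AzureWave→Band D, OrbitCom→Band G, Meridian→Band E, NorthTel→Band C, Pulse→Band B = $5122M.
Swapping PeakComm↔Pulse (PeakComm→Band C $527M, Pulse→Band F $178M) loses 1077.
No other one-to-one assignment exceeds $5189M.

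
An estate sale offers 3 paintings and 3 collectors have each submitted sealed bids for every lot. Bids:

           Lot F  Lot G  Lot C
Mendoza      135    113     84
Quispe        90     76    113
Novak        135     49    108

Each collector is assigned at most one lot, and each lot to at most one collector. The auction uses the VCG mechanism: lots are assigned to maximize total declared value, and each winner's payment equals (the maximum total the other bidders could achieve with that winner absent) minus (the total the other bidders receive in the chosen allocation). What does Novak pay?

Efficient allocation: Mendoza→Lot G ($113), Quispe→Lot C ($113), Novak→Lot F ($135); total welfare W = $361.
Novak receives Lot F at value $135, so the others get W − 135 = $226.
Without Novak: best allocation of the remaining 2 bidders over all 3 lots is Mendoza→Lot F ($135), Quispe→Lot C ($113), total $248.
VCG payment = (others' best without Novak) − (others' welfare with Novak) = 248 − 226 = $22.

Novak pays $22.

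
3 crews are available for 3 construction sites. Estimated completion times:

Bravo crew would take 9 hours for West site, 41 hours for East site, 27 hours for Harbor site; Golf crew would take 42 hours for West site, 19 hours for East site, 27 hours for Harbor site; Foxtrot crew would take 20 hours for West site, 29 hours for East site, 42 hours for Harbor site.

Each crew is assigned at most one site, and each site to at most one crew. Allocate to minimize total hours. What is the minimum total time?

Min total: 65 hours

Treat this as an assignment problem: match each crew to one site.
Optimal: Bravo crew→West site (9 hours), Golf crew→Harbor site (27 hours), Foxtrot crew→East site (29 hours) — total 9+27+29 = 65 hours.
Min-entry greedy (repeatedly take the single cheapest remaining cell) gives 70 hours, worse by 5.
Every other assignment is strictly worse.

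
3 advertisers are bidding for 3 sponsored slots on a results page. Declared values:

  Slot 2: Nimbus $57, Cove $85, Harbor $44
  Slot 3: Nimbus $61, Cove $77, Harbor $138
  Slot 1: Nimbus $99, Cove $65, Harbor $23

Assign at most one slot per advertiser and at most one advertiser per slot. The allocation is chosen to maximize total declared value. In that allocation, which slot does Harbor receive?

Optimal: Nimbus→Slot 1 ($99), Cove→Slot 2 ($85), Harbor→Slot 3 ($138) — total 99+85+138 = $322.
Next-best assignment: Nimbus→Slot 2, Cove→Slot 1, Harbor→Slot 3 = $260.
Swapping Nimbus↔Harbor (Nimbus→Slot 3 $61, Harbor→Slot 1 $23) loses 153.

Harbor receives Slot 3.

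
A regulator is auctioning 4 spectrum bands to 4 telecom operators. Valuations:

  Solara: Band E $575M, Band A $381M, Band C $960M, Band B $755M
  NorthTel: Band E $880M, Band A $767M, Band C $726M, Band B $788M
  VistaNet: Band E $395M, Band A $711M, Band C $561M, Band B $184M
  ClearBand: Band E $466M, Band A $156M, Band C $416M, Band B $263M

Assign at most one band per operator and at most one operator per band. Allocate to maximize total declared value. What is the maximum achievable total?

This is the linear assignment problem.
Optimal: Solara→Band C ($960M), NorthTel→Band B ($788M), VistaNet→Band A ($711M), ClearBand→Band E ($466M) — total 960+788+711+466 = $2925M.
Max-entry greedy (repeatedly take the single best remaining cell) gives $2814M, worse by 111.
Swapping Solara↔ClearBand (Solara→Band E $575M, ClearBand→Band C $416M) loses 435.

Maximum total: $2925M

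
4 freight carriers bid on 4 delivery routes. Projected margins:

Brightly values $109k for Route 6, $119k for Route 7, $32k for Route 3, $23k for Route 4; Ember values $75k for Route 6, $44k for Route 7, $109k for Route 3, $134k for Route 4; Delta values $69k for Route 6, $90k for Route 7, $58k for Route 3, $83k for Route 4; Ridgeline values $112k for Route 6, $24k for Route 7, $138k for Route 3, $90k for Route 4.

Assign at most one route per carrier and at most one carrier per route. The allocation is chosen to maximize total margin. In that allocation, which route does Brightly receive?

Brightly receives Route 6.

Optimal: Brightly→Route 6 ($109k), Ember→Route 4 ($134k), Delta→Route 7 ($90k), Ridgeline→Route 3 ($138k) — total 109+134+90+138 = $471k.
Max-entry greedy (repeatedly take the single best remaining cell) gives $460k, worse by 11.
Next-best assignment: Brightly→Route 7, Ember→Route 4, Delta→Route 6, Ridgeline→Route 3 = $460k.
Swapping Ridgeline↔Brightly (Ridgeline→Route 6 $112k, Brightly→Route 3 $32k) loses 103.
Brightly's own top route is Route 7 ($119k), but forcing Brightly→Route 7 and reassigning the rest optimally gives only $460k — worse by 11.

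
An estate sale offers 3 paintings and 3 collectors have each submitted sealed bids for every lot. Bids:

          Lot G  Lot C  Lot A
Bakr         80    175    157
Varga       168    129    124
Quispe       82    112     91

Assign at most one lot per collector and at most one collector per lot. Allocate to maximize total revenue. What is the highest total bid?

This is the linear assignment problem.
Optimal: Bakr→Lot A ($157), Varga→Lot G ($168), Quispe→Lot C ($112) — total 157+168+112 = $437.
Row-greedy (each collector in turn takes its best remaining lot) gives $434, worse by 3.
Checked against all permutations: $437 is optimal.

Max total: $437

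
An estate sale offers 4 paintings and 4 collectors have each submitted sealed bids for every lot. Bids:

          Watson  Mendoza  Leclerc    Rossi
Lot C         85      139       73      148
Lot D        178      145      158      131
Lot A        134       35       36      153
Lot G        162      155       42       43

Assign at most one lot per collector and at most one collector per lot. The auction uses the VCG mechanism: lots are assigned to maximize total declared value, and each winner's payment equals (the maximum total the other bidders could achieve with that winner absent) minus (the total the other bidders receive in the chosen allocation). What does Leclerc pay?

Leclerc pays $32.

Efficient allocation: Watson→Lot G ($162), Mendoza→Lot C ($139), Leclerc→Lot D ($158), Rossi→Lot A ($153); total welfare W = $612.
Leclerc receives Lot D at value $158, so the others get W − 158 = $454.
Without Leclerc: best allocation of the remaining 3 bidders over all 4 lots is Watson→Lot D ($178), Mendoza→Lot G ($155), Rossi→Lot A ($153), total $486.
VCG payment = (others' best without Leclerc) − (others' welfare with Leclerc) = 486 − 454 = $32.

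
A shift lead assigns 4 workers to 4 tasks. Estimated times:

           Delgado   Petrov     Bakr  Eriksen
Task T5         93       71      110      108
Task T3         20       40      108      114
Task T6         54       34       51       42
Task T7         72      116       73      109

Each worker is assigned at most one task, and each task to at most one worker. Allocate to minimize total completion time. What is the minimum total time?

Optimal: Delgado→Task T3 (20 min), Petrov→Task T5 (71 min), Bakr→Task T7 (73 min), Eriksen→Task T6 (42 min) — total 20+71+73+42 = 206 min.
Row-greedy (each worker in turn takes its cheapest remaining task) gives 235 min, worse by 29.
Next-best assignment: Delgado→Task T3, Petrov→Task T6, Bakr→Task T7, Eriksen→Task T5 = 235 min.

Min total: 206 min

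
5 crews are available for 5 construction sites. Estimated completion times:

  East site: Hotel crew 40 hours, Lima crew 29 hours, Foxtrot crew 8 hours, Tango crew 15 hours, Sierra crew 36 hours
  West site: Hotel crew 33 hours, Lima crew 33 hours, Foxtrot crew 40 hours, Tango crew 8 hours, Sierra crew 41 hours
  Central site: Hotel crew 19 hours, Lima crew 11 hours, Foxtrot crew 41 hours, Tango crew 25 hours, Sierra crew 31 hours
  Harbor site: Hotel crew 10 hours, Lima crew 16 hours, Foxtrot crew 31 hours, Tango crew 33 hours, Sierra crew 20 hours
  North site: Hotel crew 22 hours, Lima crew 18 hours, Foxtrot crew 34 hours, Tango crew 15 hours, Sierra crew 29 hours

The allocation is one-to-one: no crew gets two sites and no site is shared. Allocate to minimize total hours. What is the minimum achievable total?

Optimal: Hotel crew→Harbor site (10 hours), Lima crew→Central site (11 hours), Foxtrot crew→East site (8 hours), Tango crew→West site (8 hours), Sierra crew→North site (29 hours) — total 10+11+8+8+29 = 66 hours.
No other one-to-one assignment undercuts 66 hours.

Minimum total: 66 hours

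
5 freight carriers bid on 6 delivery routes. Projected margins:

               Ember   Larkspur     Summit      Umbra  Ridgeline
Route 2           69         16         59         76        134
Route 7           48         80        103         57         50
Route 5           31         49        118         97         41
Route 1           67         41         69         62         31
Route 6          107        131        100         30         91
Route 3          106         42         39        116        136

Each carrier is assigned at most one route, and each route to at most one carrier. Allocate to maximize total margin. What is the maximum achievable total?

This is the linear assignment problem.
Optimal: Ember→Route 3 ($106k), Larkspur→Route 6 ($131k), Summit→Route 7 ($103k), Umbra→Route 5 ($97k), Ridgeline→Route 2 ($134k) — total 106+131+103+97+134 = $571k.
Row-greedy (each carrier in turn takes its best remaining route) gives $555k, worse by 16.
Next-best assignment: Ember→Route 1, Larkspur→Route 6, Summit→Route 5, Umbra→Route 3, Ridgeline→Route 2 = $566k.

Maximum total: $571k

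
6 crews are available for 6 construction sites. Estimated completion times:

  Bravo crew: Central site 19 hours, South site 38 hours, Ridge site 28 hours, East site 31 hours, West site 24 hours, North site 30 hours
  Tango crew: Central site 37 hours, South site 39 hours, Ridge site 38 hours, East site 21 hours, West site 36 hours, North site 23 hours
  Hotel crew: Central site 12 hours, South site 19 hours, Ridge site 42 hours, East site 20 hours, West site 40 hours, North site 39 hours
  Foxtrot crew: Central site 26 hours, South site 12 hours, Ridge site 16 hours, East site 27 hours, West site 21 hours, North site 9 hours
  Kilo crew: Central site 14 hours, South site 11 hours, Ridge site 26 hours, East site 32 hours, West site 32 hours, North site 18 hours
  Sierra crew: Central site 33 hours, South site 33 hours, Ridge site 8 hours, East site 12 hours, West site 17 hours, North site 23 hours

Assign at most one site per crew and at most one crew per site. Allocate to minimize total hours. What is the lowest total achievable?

This is a one-to-one assignment (minimum-cost bipartite matching).
Optimal: Bravo crew→West site (24 hours), Tango crew→East site (21 hours), Hotel crew→Central site (12 hours), Foxtrot crew→North site (9 hours), Kilo crew→South site (11 hours), Sierra crew→Ridge site (8 hours) — total 24+21+12+9+11+8 = 85 hours.
Row-greedy (each crew in turn takes its cheapest remaining site) gives 111 hours, worse by 26.
Next-best assignment: Bravo crew→West site, Tango crew→East site, Hotel crew→Central site, Foxtrot crew→South site, Kilo crew→North site, Sierra crew→Ridge site = 95 hours.
Every other assignment is strictly worse.

Minimum total: 85 hours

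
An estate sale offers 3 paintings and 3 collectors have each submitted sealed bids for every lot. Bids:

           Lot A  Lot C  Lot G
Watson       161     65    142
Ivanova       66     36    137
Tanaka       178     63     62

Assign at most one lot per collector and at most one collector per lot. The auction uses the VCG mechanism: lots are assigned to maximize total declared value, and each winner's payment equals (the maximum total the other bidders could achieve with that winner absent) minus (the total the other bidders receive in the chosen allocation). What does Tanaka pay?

Efficient allocation: Watson→Lot C ($65), Ivanova→Lot G ($137), Tanaka→Lot A ($178); total welfare W = $380.
Tanaka receives Lot A at value $178, so the others get W − 178 = $202.
Without Tanaka: best allocation of the remaining 2 bidders over all 3 lots is Watson→Lot A ($161), Ivanova→Lot G ($137), total $298.
VCG payment = (others' best without Tanaka) − (others' welfare with Tanaka) = 298 − 202 = $96.

Tanaka pays $96.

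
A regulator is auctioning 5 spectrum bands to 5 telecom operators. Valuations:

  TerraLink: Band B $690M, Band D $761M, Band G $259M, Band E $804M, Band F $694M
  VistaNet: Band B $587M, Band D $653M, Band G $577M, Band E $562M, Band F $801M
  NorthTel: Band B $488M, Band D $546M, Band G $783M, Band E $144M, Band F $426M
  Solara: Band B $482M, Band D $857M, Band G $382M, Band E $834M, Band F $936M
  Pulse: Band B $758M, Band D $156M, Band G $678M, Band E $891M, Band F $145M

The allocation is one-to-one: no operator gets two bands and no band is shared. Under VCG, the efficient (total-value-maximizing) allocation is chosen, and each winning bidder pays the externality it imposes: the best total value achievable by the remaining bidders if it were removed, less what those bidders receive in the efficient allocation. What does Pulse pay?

Pulse pays $114M.

Efficient allocation: TerraLink→Band B ($690M), VistaNet→Band F ($801M), NorthTel→Band G ($783M), Solara→Band D ($857M), Pulse→Band E ($891M); total welfare W = $4022M.
Pulse receives Band E at value $891M, so the others get W − 891 = $3131M.
Without Pulse: best allocation of the remaining 4 bidders over all 5 bands is TerraLink→Band E ($804M), VistaNet→Band F ($801M), NorthTel→Band G ($783M), Solara→Band D ($857M), total $3245M.
VCG payment = (others' best without Pulse) − (others' welfare with Pulse) = 3245 − 3131 = $114M.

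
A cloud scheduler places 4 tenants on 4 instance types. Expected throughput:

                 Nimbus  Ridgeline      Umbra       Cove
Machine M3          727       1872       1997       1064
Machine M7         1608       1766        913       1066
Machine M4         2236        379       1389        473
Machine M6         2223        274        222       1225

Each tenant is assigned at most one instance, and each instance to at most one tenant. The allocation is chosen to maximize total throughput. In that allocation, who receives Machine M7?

Optimal: Nimbus→Machine M4 (2236 ops/s), Ridgeline→Machine M7 (1766 ops/s), Umbra→Machine M3 (1997 ops/s), Cove→Machine M6 (1225 ops/s) — total 2236+1766+1997+1225 = 7224 ops/s.
Row-greedy (each tenant in turn takes its best remaining instance) gives 6246 ops/s, worse by 978.
Swapping Nimbus↔Ridgeline (Nimbus→Machine M7 1608 ops/s, Ridgeline→Machine M4 379 ops/s) loses 2015.
Ridgeline's own top instance is Machine M3 (1872 ops/s), but forcing Ridgeline→Machine M3 and reassigning the rest optimally gives only 6550 ops/s — worse by 674.

Ridgeline receives Machine M7.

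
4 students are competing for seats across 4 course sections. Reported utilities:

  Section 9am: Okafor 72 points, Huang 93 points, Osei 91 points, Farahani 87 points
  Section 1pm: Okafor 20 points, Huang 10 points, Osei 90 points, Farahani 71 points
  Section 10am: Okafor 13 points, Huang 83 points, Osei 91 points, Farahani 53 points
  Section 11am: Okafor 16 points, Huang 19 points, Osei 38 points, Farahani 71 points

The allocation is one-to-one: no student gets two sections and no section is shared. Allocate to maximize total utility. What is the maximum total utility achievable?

Max total: 316 points

Optimal: Okafor→Section 9am (72 points), Huang→Section 10am (83 points), Osei→Section 1pm (90 points), Farahani→Section 11am (71 points) — total 72+83+90+71 = 316 points.
Max-entry greedy (repeatedly take the single best remaining cell) gives 271 points, worse by 45.
No other one-to-one assignment exceeds 316 points.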